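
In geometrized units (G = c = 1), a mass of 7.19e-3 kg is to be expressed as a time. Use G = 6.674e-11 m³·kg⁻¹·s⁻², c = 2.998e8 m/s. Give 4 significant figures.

1.781e-38 s

Mass → time via G/c³.
7.19e-3 kg × (G/c³) = 1.781e-38 s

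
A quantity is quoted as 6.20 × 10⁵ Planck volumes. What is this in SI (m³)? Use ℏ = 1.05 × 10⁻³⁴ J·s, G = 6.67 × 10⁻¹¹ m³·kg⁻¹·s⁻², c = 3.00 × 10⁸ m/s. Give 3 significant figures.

2.59 × 10⁻⁹⁹ m³

One Planck volume: V_P = (ℏG/c³)^(3/2) = 4.18 × 10⁻¹⁰⁵ m³.
6.20 × 10⁵ × 4.18 × 10⁻¹⁰⁵ m³ = 2.59 × 10⁻⁹⁹ m³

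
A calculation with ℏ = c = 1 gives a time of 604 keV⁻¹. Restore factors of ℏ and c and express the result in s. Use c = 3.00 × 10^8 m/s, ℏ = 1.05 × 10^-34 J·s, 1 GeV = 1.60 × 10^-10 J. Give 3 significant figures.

A time is [E]⁻¹ in ℏ=c=1; restore one factor of ℏ.
1 GeV⁻¹ → ℏ × (1 GeV in J)⁻¹ = 6.56 × 10^-25 s.
Convert the energy scale: 604 keV⁻¹ = 6.04 × 10^8 GeV⁻¹.
Result: 6.04 × 10^8 × 6.56 × 10^-25 = 3.96 × 10^-16 s.

3.96 × 10^-16 s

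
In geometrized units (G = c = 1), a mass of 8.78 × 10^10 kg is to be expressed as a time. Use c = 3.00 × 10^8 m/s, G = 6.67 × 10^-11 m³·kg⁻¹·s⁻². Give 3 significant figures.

Mass → time via G/c³.
8.78 × 10^10 kg × (G/c³) = 2.17 × 10^-25 s

2.17 × 10^-25 s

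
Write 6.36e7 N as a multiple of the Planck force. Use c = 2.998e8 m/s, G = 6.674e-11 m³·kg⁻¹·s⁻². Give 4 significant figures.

5.254e-37

Planck force: F_P = c⁴/G = 1.210e44 N.
6.36e7 / 1.210e44 = 5.254e-37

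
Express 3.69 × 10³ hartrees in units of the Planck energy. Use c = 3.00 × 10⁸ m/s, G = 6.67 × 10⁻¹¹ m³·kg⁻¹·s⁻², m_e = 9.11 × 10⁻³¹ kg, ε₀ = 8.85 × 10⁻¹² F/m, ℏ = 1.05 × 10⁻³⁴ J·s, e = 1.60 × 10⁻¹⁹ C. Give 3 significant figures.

8.26 × 10⁻²⁴

hartree: E_h = m_e e⁴/(4πε₀ℏ)² = 4.38 × 10⁻¹⁸ J
Planck energy: E_P = √(ℏc⁵/G) = 1.96 × 10⁹ J
3.69 × 10³ × 4.38 × 10⁻¹⁸ / 1.96 × 10⁹ = 8.26 × 10⁻²⁴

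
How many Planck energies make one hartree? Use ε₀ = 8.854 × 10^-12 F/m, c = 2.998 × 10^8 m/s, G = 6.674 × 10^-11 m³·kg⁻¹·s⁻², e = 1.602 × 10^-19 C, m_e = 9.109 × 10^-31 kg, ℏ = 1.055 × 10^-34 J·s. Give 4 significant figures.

hartree: E_h = m_e e⁴/(4πε₀ℏ)² = 4.354 × 10^-18 J
Planck energy: E_P = √(ℏc⁵/G) = 1.957 × 10^9 J
ratio = 4.354 × 10^-18 / 1.957 × 10^9 = 2.225 × 10^-27

2.225 × 10^-27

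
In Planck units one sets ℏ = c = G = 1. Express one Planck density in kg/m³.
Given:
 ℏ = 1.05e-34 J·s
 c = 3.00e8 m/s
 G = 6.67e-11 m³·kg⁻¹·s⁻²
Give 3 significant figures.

ρ_P = c⁵/(ℏG²)
  = 2.43e42 / 4.67e-55
  = 5.20e96 kg/m³

5.20e96 kg/m³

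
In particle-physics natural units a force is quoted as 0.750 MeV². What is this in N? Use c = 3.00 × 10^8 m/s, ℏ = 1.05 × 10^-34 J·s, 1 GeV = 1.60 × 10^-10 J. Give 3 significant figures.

0.610 N

Force is [E]/[L] = [E]²/(ℏc); restore (ℏc)⁻¹.
1 GeV² → 1/(ℏc) × (1 GeV in J)² = 8.13 × 10^5 N.
Convert the energy scale: 0.750 MeV² = 7.50 × 10^-7 GeV².
Result: 7.50 × 10^-7 × 8.13 × 10^5 = 0.610 N.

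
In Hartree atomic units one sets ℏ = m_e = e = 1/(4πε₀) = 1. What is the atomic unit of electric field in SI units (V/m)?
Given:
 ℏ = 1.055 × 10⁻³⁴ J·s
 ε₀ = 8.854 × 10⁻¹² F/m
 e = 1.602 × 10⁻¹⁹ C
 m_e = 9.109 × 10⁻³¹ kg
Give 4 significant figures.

E_au = E_h/(e a₀) = m_e²e⁵/((4πε₀)³ℏ⁴)
E_h = 4.354 × 10⁻¹⁸ J
a₀ = 5.297 × 10⁻¹¹ m
E_h/(e·a₀) = 5.131 × 10¹¹ V/m

5.131 × 10¹¹ V/m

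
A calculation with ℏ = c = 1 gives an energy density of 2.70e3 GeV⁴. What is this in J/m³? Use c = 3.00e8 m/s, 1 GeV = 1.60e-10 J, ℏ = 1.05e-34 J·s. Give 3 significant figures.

5.66e40 J/m³

[E]/[L]³ = [E]⁴/(ℏc)³; restore (ℏc)⁻³.
1 GeV⁴ → 1/(ℏc)³ × (1 GeV in J)⁴ = 2.10e37 J/m³.
Result: 2.70e3 × 2.10e37 = 5.66e40 J/m³.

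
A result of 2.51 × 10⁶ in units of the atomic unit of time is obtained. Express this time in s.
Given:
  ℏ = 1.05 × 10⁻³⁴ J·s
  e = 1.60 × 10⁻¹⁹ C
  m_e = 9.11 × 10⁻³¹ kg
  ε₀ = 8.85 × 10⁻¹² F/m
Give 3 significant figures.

One atomic unit of time: τ_au = (4πε₀)²ℏ³/(m_e e⁴) = 2.40 × 10⁻¹⁷ s.
2.51 × 10⁶ × 2.40 × 10⁻¹⁷ s = 6.02 × 10⁻¹¹ s

6.02 × 10⁻¹¹ s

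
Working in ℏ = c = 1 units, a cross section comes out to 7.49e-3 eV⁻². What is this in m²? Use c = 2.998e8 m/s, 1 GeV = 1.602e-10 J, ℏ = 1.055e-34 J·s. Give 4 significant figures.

2.920e-16 m²

Area is [L]² = [E]⁻²·(ℏc)²; restore (ℏc)².
1 GeV⁻² → (ℏc)² × (1 GeV in J)⁻² = 3.898e-32 m².
Convert the energy scale: 7.49e-3 eV⁻² = 7.49e15 GeV⁻².
Result: 7.49e15 × 3.898e-32 = 2.920e-16 m².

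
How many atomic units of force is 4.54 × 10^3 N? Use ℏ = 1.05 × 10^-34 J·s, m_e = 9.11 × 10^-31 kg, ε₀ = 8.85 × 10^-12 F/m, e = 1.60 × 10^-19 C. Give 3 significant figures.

5.45 × 10^10

atomic unit of force: F_au = E_h/a₀ = m_e²e⁶/((4πε₀)³ℏ⁴) = 8.33 × 10^-8 N.
4.54 × 10^3 / 8.33 × 10^-8 = 5.45 × 10^10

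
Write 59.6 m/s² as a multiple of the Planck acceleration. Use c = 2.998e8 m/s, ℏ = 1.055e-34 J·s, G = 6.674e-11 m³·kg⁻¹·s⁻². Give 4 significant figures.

Planck acceleration: a_P = √(c⁷/(ℏG)) = 5.560e51 m/s².
59.6 / 5.560e51 = 1.072e-50

1.072e-50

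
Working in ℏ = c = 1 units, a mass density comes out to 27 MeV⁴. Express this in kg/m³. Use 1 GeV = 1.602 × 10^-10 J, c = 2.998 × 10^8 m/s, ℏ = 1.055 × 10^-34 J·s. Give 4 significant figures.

Mass density is [E]/(c²[L]³) = [E]⁴/(ℏ³c⁵).
1 GeV⁴ → 1/(ℏ³c⁵) × (1 GeV in J)⁴ = 2.316 × 10^20 kg/m³.
Convert the energy scale: 27 MeV⁴ = 2.70 × 10^-11 GeV⁴.
Result: 2.70 × 10^-11 × 2.316 × 10^20 = 6.253 × 10^9 kg/m³.

6.253 × 10^9 kg/m³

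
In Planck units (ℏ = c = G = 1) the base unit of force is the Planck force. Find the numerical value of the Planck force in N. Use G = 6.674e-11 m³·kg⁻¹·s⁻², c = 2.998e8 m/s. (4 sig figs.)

F_P = c⁴/G
  = 8.078e33 / 6.674e-11
  = 1.210e44 N

1.210e44 N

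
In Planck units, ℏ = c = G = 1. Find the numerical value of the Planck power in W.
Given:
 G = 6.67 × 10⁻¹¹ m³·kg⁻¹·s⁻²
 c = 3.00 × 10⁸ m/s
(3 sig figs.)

3.64 × 10⁵² W

Dimensional analysis gives P_P = c⁵/G.
  = 2.43 × 10⁴² / 6.67 × 10⁻¹¹
  = 3.64 × 10⁵² W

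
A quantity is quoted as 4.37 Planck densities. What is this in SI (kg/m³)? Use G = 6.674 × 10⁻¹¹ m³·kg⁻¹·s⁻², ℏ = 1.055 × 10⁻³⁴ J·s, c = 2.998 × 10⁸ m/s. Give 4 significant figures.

2.252 × 10⁹⁷ kg/m³

One Planck density: ρ_P = c⁵/(ℏG²) = 5.154 × 10⁹⁶ kg/m³.
4.37 × 5.154 × 10⁹⁶ kg/m³ = 2.252 × 10⁹⁷ kg/m³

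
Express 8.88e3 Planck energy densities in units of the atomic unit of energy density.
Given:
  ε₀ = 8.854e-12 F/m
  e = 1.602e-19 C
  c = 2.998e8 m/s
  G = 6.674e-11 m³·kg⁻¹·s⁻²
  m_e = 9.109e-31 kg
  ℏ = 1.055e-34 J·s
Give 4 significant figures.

1.404e104

Planck energy density: u_P = c⁷/(ℏG²) = 4.632e113 J/m³
atomic unit of energy density: u_au = E_h/a₀³ = m_e⁴e¹⁰/((4πε₀)⁵ℏ⁸) = 2.929e13 J/m³
8.88e3 × 4.632e113 / 2.929e13 = 1.404e104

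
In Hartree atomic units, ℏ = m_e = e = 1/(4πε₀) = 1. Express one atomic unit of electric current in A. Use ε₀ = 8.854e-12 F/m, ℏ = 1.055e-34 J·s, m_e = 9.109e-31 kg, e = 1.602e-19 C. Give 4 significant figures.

The unique combination of the constants set to 1 with dimensions of current is I_au = e E_h/ℏ = m_e e⁵/((4πε₀)²ℏ³).
E_h = 4.354e-18 J
e·E_h/ℏ = 6.612e-3 A

6.612e-3 A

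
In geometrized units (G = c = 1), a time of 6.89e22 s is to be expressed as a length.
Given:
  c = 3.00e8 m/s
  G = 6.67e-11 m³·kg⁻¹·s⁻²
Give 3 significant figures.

2.07e31 m

Time → length via c.
6.89e22 s × (c) = 2.07e31 m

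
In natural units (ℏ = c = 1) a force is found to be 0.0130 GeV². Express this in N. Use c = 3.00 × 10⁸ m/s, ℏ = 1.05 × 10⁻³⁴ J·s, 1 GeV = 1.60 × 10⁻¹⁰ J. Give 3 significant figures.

Force is [E]/[L] = [E]²/(ℏc); restore (ℏc)⁻¹.
1 GeV² → 1/(ℏc) × (1 GeV in J)² = 8.13 × 10⁵ N.
Result: 0.0130 × 8.13 × 10⁵ = 1.06 × 10⁴ N.

1.06 × 10⁴ N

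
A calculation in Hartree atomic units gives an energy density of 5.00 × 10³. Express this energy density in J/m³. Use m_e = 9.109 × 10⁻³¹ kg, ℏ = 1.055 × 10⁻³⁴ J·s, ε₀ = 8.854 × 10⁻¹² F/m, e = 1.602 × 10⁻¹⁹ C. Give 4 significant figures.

One atomic unit of energy density: u_au = E_h/a₀³ = m_e⁴e¹⁰/((4πε₀)⁵ℏ⁸) = 2.929 × 10¹³ J/m³.
5.00 × 10³ × 2.929 × 10¹³ J/m³ = 1.465 × 10¹⁷ J/m³

1.465 × 10¹⁷ J/m³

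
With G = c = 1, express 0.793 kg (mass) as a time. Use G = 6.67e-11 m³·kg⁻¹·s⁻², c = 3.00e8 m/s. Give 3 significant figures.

Mass → time via G/c³.
0.793 kg × (G/c³) = 1.96e-36 s

1.96e-36 s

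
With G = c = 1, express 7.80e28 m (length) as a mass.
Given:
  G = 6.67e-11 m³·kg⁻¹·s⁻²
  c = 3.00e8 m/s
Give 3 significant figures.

Length → mass via c²/G.
7.80e28 m × (c²/G) = 1.05e56 kg

1.05e56 kg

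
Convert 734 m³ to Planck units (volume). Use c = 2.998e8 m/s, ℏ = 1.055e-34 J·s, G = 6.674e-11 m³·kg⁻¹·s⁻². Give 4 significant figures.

1.738e107

Planck volume: V_P = (ℏG/c³)^(3/2) = 4.224e-105 m³.
734 / 4.224e-105 = 1.738e107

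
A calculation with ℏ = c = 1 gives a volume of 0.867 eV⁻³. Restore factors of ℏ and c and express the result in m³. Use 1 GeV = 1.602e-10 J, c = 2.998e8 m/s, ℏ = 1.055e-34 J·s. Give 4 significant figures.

Volume is [L]³ = [E]⁻³·(ℏc)³.
1 GeV⁻³ → (ℏc)³ × (1 GeV in J)⁻³ = 7.696e-48 m³.
Convert the energy scale: 0.867 eV⁻³ = 8.67e26 GeV⁻³.
Result: 8.67e26 × 7.696e-48 = 6.672e-21 m³.

6.672e-21 m³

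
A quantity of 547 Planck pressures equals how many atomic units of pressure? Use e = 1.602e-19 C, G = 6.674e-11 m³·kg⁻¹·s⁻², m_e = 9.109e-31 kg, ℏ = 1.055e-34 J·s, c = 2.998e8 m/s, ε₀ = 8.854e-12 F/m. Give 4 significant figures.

Planck pressure: p_P = c⁷/(ℏG²) = 4.632e113 Pa
atomic unit of pressure: P_au = E_h/a₀³ = m_e⁴e¹⁰/((4πε₀)⁵ℏ⁸) = 2.929e13 Pa
547 × 4.632e113 / 2.929e13 = 8.651e102

8.651e102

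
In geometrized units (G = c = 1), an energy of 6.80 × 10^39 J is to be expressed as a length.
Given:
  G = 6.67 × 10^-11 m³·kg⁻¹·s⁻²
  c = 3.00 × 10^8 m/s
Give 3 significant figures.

5.60 × 10^-5 m

Energy → length via G/c⁴.
6.80 × 10^39 J × (G/c⁴) = 5.60 × 10^-5 m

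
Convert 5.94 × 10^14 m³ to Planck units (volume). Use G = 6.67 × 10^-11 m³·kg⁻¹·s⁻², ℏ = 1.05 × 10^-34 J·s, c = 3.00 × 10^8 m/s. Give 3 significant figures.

1.42 × 10^119

Planck volume: V_P = (ℏG/c³)^(3/2) = 4.18 × 10^-105 m³.
5.94 × 10^14 / 4.18 × 10^-105 = 1.42 × 10^119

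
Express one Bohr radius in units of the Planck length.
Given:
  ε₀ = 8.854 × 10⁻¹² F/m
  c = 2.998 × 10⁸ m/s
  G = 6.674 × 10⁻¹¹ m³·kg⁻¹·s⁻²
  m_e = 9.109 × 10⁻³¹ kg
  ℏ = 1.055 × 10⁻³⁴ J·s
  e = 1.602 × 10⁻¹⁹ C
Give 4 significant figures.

3.277 × 10²⁴

Bohr radius: a₀ = 4πε₀ℏ²/(m_e e²) = 5.297 × 10⁻¹¹ m
Planck length: ℓ_P = √(ℏG/c³) = 1.616 × 10⁻³⁵ m
ratio = 5.297 × 10⁻¹¹ / 1.616 × 10⁻³⁵ = 3.277 × 10²⁴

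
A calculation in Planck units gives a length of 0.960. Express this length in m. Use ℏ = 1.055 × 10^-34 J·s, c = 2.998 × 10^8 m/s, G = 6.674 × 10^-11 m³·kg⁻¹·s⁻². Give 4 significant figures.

One Planck length: ℓ_P = √(ℏG/c³) = 1.616 × 10^-35 m.
0.960 × 1.616 × 10^-35 m = 1.552 × 10^-35 m

1.552 × 10^-35 m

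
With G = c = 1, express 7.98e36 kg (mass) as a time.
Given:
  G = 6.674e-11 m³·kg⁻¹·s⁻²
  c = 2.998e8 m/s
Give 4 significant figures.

Mass → time via G/c³.
7.98e36 kg × (G/c³) = 19.76 s

19.76 s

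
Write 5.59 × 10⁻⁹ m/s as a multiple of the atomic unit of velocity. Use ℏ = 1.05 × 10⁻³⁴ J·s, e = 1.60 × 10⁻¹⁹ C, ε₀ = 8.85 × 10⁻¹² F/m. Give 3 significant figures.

2.55 × 10⁻¹⁵

atomic unit of velocity: v_au = e²/(4πε₀ℏ) = 2.19 × 10⁶ m/s.
5.59 × 10⁻⁹ / 2.19 × 10⁶ = 2.55 × 10⁻¹⁵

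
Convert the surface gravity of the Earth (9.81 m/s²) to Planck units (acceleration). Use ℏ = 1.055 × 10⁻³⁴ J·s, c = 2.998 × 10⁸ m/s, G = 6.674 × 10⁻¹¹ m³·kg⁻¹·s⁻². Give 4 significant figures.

Planck acceleration: a_P = √(c⁷/(ℏG)) = 5.560 × 10⁵¹ m/s².
9.81 / 5.560 × 10⁵¹ = 1.764 × 10⁻⁵¹

1.764 × 10⁻⁵¹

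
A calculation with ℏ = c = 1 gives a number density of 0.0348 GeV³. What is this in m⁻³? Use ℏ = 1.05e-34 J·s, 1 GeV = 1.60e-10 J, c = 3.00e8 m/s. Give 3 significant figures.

Number density is [L]⁻³ = [E]³/(ℏc)³.
1 GeV³ → 1/(ℏc)³ × (1 GeV in J)³ = 1.31e47 m⁻³.
Result: 0.0348 × 1.31e47 = 4.56e45 m⁻³.

4.56e45 m⁻³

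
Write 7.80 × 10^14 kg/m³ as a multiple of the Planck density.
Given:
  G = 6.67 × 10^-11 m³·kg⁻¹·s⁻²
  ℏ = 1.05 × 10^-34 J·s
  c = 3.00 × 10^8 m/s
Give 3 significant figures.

Planck density: ρ_P = c⁵/(ℏG²) = 5.20 × 10^96 kg/m³.
7.80 × 10^14 / 5.20 × 10^96 = 1.50 × 10^-82

1.50 × 10^-82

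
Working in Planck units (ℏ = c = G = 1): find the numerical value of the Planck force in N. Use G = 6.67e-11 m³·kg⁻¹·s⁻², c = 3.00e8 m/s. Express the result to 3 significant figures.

1.21e44 N

From ℏ = c = G = 1 the force scale is F_P = c⁴/G.
  = 8.10e33 / 6.67e-11
  = 1.21e44 N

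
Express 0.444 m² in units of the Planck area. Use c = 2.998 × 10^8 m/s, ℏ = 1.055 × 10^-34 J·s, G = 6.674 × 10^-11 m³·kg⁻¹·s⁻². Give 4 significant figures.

1.699 × 10^69

Planck area: A_P = ℏG/c³ = 2.613 × 10^-70 m².
0.444 / 2.613 × 10^-70 = 1.699 × 10^69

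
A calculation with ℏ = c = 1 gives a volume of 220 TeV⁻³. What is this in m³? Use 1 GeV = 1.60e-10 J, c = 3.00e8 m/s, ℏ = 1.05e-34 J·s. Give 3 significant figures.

Volume is [L]³ = [E]⁻³·(ℏc)³.
1 GeV⁻³ → (ℏc)³ × (1 GeV in J)⁻³ = 7.63e-48 m³.
Convert the energy scale: 220 TeV⁻³ = 2.20e-7 GeV⁻³.
Result: 2.20e-7 × 7.63e-48 = 1.68e-54 m³.

1.68e-54 m³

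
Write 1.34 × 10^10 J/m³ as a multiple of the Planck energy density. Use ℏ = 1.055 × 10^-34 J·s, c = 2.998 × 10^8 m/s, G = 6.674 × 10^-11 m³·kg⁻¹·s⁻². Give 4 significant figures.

Planck energy density: u_P = c⁷/(ℏG²) = 4.632 × 10^113 J/m³.
1.34 × 10^10 / 4.632 × 10^113 = 2.893 × 10^-104

2.893 × 10^-104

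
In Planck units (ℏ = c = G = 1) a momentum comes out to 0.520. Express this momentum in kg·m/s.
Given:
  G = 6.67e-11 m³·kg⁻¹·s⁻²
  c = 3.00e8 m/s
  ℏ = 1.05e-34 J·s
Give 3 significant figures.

One Planck momentum: p_P = √(ℏc³/G) = 6.52 kg·m/s.
0.520 × 6.52 kg·m/s = 3.39 kg·m/s

3.39 kg·m/s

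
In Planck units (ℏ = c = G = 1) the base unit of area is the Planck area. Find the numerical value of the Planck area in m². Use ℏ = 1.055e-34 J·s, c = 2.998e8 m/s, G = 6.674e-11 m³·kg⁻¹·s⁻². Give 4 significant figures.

2.613e-70 m²

A_P = ℏG/c³
  = 7.041e-45 / 2.695e25
  = 2.613e-70 m²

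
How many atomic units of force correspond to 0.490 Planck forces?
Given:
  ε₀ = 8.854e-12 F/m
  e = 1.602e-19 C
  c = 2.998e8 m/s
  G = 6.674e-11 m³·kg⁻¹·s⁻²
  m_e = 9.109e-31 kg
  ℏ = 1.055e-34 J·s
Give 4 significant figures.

Planck force: F_P = c⁴/G = 1.210e44 N
atomic unit of force: F_au = E_h/a₀ = m_e²e⁶/((4πε₀)³ℏ⁴) = 8.220e-8 N
0.490 × 1.210e44 / 8.220e-8 = 7.216e50

7.216e50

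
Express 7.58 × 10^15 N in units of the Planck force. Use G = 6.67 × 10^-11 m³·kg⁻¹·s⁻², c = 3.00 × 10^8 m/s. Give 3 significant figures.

Planck force: F_P = c⁴/G = 1.21 × 10^44 N.
7.58 × 10^15 / 1.21 × 10^44 = 6.24 × 10^-29

6.24 × 10^-29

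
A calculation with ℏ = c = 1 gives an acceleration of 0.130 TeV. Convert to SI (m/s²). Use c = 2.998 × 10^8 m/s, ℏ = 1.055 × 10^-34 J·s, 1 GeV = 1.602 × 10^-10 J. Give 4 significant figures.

5.918 × 10^34 m/s²

Acceleration is [L]/[T]² = c·[E]/ℏ.
1 GeV → c/ℏ × (1 GeV in J) = 4.552 × 10^32 m/s².
Convert the energy scale: 0.130 TeV = 130 GeV.
Result: 130 × 4.552 × 10^32 = 5.918 × 10^34 m/s².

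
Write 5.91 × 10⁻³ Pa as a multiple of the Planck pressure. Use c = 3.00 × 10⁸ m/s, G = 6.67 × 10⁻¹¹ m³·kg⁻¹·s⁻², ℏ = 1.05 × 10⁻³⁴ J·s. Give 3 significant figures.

Planck pressure: p_P = c⁷/(ℏG²) = 4.68 × 10¹¹³ Pa.
5.91 × 10⁻³ / 4.68 × 10¹¹³ = 1.26 × 10⁻¹¹⁶

1.26 × 10⁻¹¹⁶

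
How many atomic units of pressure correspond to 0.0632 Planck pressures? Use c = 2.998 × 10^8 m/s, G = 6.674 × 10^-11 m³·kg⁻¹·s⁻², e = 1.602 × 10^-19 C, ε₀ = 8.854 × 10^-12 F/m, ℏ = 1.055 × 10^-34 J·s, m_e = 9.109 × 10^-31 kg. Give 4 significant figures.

9.995 × 10^98

Planck pressure: p_P = c⁷/(ℏG²) = 4.632 × 10^113 Pa
atomic unit of pressure: P_au = E_h/a₀³ = m_e⁴e¹⁰/((4πε₀)⁵ℏ⁸) = 2.929 × 10^13 Pa
0.0632 × 4.632 × 10^113 / 2.929 × 10^13 = 9.995 × 10^98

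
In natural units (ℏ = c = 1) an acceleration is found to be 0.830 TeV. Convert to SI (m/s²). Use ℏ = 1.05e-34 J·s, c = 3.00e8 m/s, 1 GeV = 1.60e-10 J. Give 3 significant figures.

3.79e35 m/s²

Acceleration is [L]/[T]² = c·[E]/ℏ.
1 GeV → c/ℏ × (1 GeV in J) = 4.57e32 m/s².
Convert the energy scale: 0.830 TeV = 830 GeV.
Result: 830 × 4.57e32 = 3.79e35 m/s².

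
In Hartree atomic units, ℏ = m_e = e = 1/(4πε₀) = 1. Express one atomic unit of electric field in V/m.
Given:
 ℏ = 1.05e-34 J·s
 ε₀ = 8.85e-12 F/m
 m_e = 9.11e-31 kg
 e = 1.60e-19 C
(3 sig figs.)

Dimensional analysis gives E_au = E_h/(e a₀) = m_e²e⁵/((4πε₀)³ℏ⁴).
E_h = 4.38e-18 J
a₀ = 5.26e-11 m
E_h/(e·a₀) = 5.20e11 V/m

5.20e11 V/m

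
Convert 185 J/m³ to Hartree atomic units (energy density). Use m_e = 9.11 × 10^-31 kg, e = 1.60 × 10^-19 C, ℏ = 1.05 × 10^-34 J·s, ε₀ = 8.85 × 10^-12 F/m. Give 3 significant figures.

6.14 × 10^-12

atomic unit of energy density: u_au = E_h/a₀³ = m_e⁴e¹⁰/((4πε₀)⁵ℏ⁸) = 3.01 × 10^13 J/m³.
185 / 3.01 × 10^13 = 6.14 × 10^-12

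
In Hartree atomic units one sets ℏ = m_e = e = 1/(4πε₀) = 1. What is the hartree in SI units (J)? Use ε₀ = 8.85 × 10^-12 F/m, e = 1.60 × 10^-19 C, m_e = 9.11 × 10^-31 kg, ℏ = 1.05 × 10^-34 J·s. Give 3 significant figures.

E_h = m_e e⁴/(4πε₀ℏ)²
  = 5.97 × 10^-106 / 1.36 × 10^-88
  = 4.38 × 10^-18 J

4.38 × 10^-18 J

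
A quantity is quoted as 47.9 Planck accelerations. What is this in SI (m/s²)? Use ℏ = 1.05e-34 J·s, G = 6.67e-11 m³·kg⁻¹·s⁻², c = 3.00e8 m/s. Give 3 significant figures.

2.68e53 m/s²

One Planck acceleration: a_P = √(c⁷/(ℏG)) = 5.59e51 m/s².
47.9 × 5.59e51 m/s² = 2.68e53 m/s²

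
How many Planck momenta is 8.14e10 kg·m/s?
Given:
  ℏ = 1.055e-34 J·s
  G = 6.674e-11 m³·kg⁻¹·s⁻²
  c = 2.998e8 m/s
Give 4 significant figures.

Planck momentum: p_P = √(ℏc³/G) = 6.527 kg·m/s.
8.14e10 / 6.527 = 1.247e10

1.247e10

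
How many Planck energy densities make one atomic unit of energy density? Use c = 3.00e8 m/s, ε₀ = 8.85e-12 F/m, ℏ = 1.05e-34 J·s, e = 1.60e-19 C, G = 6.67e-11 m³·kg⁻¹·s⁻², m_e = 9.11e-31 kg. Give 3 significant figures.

6.44e-101

atomic unit of energy density: u_au = E_h/a₀³ = m_e⁴e¹⁰/((4πε₀)⁵ℏ⁸) = 3.01e13 J/m³
Planck energy density: u_P = c⁷/(ℏG²) = 4.68e113 J/m³
ratio = 3.01e13 / 4.68e113 = 6.44e-101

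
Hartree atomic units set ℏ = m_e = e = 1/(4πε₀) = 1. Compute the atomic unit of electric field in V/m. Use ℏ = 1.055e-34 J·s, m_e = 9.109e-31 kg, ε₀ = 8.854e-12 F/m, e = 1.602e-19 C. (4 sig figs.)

5.131e11 V/m

From ℏ = m_e = e = 1/(4πε₀) = 1 the electric field scale is E_au = E_h/(e a₀) = m_e²e⁵/((4πε₀)³ℏ⁴).
E_h = 4.354e-18 J
a₀ = 5.297e-11 m
E_h/(e·a₀) = 5.131e11 V/m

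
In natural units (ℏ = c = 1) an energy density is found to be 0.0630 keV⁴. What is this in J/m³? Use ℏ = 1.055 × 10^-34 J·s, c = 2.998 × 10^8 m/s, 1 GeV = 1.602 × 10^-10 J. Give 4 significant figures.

[E]/[L]³ = [E]⁴/(ℏc)³; restore (ℏc)⁻³.
1 GeV⁴ → 1/(ℏc)³ × (1 GeV in J)⁴ = 2.082 × 10^37 J/m³.
Convert the energy scale: 0.0630 keV⁴ = 6.30 × 10^-26 GeV⁴.
Result: 6.30 × 10^-26 × 2.082 × 10^37 = 1.311 × 10^12 J/m³.

1.311 × 10^12 J/m³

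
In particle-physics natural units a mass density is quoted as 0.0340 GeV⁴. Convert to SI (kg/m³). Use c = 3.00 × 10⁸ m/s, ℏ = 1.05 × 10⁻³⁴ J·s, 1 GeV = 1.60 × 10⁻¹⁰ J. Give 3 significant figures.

7.92 × 10¹⁸ kg/m³

Mass density is [E]/(c²[L]³) = [E]⁴/(ℏ³c⁵).
1 GeV⁴ → 1/(ℏ³c⁵) × (1 GeV in J)⁴ = 2.33 × 10²⁰ kg/m³.
Result: 0.0340 × 2.33 × 10²⁰ = 7.92 × 10¹⁸ kg/m³.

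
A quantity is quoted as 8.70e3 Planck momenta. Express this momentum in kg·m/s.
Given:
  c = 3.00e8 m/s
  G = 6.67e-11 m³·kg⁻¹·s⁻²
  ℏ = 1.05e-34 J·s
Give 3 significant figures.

One Planck momentum: p_P = √(ℏc³/G) = 6.52 kg·m/s.
8.70e3 × 6.52 kg·m/s = 5.67e4 kg·m/s

5.67e4 kg·m/s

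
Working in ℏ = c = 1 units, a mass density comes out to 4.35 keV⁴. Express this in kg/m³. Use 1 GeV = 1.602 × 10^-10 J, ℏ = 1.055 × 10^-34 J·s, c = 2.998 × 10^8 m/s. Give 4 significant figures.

Mass density is [E]/(c²[L]³) = [E]⁴/(ℏ³c⁵).
1 GeV⁴ → 1/(ℏ³c⁵) × (1 GeV in J)⁴ = 2.316 × 10^20 kg/m³.
Convert the energy scale: 4.35 keV⁴ = 4.35 × 10^-24 GeV⁴.
Result: 4.35 × 10^-24 × 2.316 × 10^20 = 1.007 × 10^-3 kg/m³.

1.007 × 10^-3 kg/m³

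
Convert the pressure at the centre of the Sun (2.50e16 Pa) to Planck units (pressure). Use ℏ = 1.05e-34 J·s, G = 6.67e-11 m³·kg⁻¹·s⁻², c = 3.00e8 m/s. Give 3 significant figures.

Planck pressure: p_P = c⁷/(ℏG²) = 4.68e113 Pa.
2.50e16 / 4.68e113 = 5.34e-98

5.34e-98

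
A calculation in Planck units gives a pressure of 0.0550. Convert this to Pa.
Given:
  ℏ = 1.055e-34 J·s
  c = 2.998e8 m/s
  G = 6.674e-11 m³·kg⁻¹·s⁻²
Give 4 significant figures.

One Planck pressure: p_P = c⁷/(ℏG²) = 4.632e113 Pa.
0.0550 × 4.632e113 Pa = 2.548e112 Pa

2.548e112 Pa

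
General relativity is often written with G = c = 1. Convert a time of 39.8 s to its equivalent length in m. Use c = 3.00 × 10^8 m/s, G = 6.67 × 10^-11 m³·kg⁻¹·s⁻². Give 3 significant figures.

Time → length via c.
39.8 s × (c) = 1.19 × 10^10 m

1.19 × 10^10 m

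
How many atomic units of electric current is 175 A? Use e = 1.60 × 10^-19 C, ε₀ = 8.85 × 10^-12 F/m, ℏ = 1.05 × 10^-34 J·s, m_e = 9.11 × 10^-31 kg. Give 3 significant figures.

2.62 × 10^4

atomic unit of electric current: I_au = e E_h/ℏ = m_e e⁵/((4πε₀)²ℏ³) = 6.67 × 10^-3 A.
175 / 6.67 × 10^-3 = 2.62 × 10^4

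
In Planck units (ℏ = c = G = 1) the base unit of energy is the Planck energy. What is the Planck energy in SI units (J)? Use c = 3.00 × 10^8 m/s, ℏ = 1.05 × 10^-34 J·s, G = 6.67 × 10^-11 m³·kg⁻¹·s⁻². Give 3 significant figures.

E_P = √(ℏc⁵/G)
  = √(3.83 × 10^18)
  = 1.96 × 10^9 J

1.96 × 10^9 J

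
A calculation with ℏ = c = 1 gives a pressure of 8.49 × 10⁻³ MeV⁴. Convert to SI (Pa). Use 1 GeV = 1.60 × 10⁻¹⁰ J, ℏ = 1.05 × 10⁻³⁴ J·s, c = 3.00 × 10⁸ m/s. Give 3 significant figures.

1.78 × 10²³ Pa

Pressure is [E]/[L]³ = [E]⁴/(ℏc)³.
1 GeV⁴ → 1/(ℏc)³ × (1 GeV in J)⁴ = 2.10 × 10³⁷ Pa.
Convert the energy scale: 8.49 × 10⁻³ MeV⁴ = 8.49 × 10⁻¹⁵ GeV⁴.
Result: 8.49 × 10⁻¹⁵ × 2.10 × 10³⁷ = 1.78 × 10²³ Pa.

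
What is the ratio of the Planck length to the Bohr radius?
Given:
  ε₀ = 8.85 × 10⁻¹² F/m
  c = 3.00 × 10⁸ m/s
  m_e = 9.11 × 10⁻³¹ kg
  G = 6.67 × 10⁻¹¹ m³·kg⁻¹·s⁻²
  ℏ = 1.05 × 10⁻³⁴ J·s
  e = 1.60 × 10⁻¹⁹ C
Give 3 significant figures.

Planck length: ℓ_P = √(ℏG/c³) = 1.61 × 10⁻³⁵ m
Bohr radius: a₀ = 4πε₀ℏ²/(m_e e²) = 5.26 × 10⁻¹¹ m
ratio = 1.61 × 10⁻³⁵ / 5.26 × 10⁻¹¹ = 3.06 × 10⁻²⁵

3.06 × 10⁻²⁵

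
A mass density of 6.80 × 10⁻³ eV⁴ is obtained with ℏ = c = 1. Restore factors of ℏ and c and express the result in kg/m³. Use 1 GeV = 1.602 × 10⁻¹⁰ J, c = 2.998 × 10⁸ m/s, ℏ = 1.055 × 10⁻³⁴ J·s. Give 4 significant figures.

Mass density is [E]/(c²[L]³) = [E]⁴/(ℏ³c⁵).
1 GeV⁴ → 1/(ℏ³c⁵) × (1 GeV in J)⁴ = 2.316 × 10²⁰ kg/m³.
Convert the energy scale: 6.80 × 10⁻³ eV⁴ = 6.80 × 10⁻³⁹ GeV⁴.
Result: 6.80 × 10⁻³⁹ × 2.316 × 10²⁰ = 1.575 × 10⁻¹⁸ kg/m³.

1.575 × 10⁻¹⁸ kg/m³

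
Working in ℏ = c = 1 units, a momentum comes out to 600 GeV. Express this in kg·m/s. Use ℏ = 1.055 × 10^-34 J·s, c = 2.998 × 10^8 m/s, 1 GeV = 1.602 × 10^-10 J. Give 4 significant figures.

Momentum is [E]/c; divide by c.
1 GeV → 1/c × (1 GeV in J) = 5.344 × 10^-19 kg·m/s.
Result: 600 × 5.344 × 10^-19 = 3.206 × 10^-16 kg·m/s.

3.206 × 10^-16 kg·m/s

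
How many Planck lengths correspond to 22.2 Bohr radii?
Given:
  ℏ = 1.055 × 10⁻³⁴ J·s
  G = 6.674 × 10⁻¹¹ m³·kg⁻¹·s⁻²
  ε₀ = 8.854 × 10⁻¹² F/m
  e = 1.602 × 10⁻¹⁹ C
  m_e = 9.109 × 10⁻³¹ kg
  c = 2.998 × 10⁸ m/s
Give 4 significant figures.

7.275 × 10²⁵

Bohr radius: a₀ = 4πε₀ℏ²/(m_e e²) = 5.297 × 10⁻¹¹ m
Planck length: ℓ_P = √(ℏG/c³) = 1.616 × 10⁻³⁵ m
22.2 × 5.297 × 10⁻¹¹ / 1.616 × 10⁻³⁵ = 7.275 × 10²⁵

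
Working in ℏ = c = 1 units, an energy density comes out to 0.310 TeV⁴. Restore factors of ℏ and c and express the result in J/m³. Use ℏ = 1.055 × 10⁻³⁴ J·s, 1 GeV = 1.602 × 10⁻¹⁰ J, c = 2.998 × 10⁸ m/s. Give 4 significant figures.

[E]/[L]³ = [E]⁴/(ℏc)³; restore (ℏc)⁻³.
1 GeV⁴ → 1/(ℏc)³ × (1 GeV in J)⁴ = 2.082 × 10³⁷ J/m³.
Convert the energy scale: 0.310 TeV⁴ = 3.10 × 10¹¹ GeV⁴.
Result: 3.10 × 10¹¹ × 2.082 × 10³⁷ = 6.453 × 10⁴⁸ J/m³.

6.453 × 10⁴⁸ J/m³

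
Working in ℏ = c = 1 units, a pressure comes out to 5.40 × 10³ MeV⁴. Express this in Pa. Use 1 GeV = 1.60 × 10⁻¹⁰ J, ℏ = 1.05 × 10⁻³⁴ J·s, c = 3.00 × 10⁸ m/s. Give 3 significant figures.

1.13 × 10²⁹ Pa

Pressure is [E]/[L]³ = [E]⁴/(ℏc)³.
1 GeV⁴ → 1/(ℏc)³ × (1 GeV in J)⁴ = 2.10 × 10³⁷ Pa.
Convert the energy scale: 5.40 × 10³ MeV⁴ = 5.40 × 10⁻⁹ GeV⁴.
Result: 5.40 × 10⁻⁹ × 2.10 × 10³⁷ = 1.13 × 10²⁹ Pa.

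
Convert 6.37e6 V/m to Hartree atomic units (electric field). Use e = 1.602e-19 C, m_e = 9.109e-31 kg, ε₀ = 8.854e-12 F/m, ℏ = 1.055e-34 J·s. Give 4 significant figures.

atomic unit of electric field: E_au = E_h/(e a₀) = m_e²e⁵/((4πε₀)³ℏ⁴) = 5.131e11 V/m.
6.37e6 / 5.131e11 = 1.241e-5

1.241e-5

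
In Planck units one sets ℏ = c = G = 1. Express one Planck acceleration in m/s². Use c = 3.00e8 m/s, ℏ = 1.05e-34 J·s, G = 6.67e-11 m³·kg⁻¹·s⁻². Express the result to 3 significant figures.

a_P = √(c⁷/(ℏG))
  = √(3.12e103)
  = 5.59e51 m/s²

5.59e51 m/s²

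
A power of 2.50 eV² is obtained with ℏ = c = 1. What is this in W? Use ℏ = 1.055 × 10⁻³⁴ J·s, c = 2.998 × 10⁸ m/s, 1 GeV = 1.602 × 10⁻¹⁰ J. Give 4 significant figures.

6.082 × 10⁻⁴ W

Power is [E]/[T] = [E]²/ℏ.
1 GeV² → 1/ℏ × (1 GeV in J)² = 2.433 × 10¹⁴ W.
Convert the energy scale: 2.50 eV² = 2.50 × 10⁻¹⁸ GeV².
Result: 2.50 × 10⁻¹⁸ × 2.433 × 10¹⁴ = 6.082 × 10⁻⁴ W.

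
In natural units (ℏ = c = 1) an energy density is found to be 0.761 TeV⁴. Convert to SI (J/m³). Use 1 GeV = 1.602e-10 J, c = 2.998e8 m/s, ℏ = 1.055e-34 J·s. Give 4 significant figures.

1.584e49 J/m³

[E]/[L]³ = [E]⁴/(ℏc)³; restore (ℏc)⁻³.
1 GeV⁴ → 1/(ℏc)³ × (1 GeV in J)⁴ = 2.082e37 J/m³.
Convert the energy scale: 0.761 TeV⁴ = 7.61e11 GeV⁴.
Result: 7.61e11 × 2.082e37 = 1.584e49 J/m³.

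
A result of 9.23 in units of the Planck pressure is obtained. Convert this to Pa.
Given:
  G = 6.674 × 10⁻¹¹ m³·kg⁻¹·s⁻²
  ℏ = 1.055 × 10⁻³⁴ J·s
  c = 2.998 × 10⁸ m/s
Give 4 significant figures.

One Planck pressure: p_P = c⁷/(ℏG²) = 4.632 × 10¹¹³ Pa.
9.23 × 4.632 × 10¹¹³ Pa = 4.276 × 10¹¹⁴ Pa

4.276 × 10¹¹⁴ Pa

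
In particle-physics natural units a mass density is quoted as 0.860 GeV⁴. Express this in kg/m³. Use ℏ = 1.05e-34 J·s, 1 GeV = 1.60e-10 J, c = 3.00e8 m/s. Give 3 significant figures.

2.00e20 kg/m³

Mass density is [E]/(c²[L]³) = [E]⁴/(ℏ³c⁵).
1 GeV⁴ → 1/(ℏ³c⁵) × (1 GeV in J)⁴ = 2.33e20 kg/m³.
Result: 0.860 × 2.33e20 = 2.00e20 kg/m³.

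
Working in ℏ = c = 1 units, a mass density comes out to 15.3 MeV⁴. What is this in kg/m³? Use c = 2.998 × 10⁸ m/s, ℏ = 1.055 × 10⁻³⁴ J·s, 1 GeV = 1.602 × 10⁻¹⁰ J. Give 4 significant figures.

3.543 × 10⁹ kg/m³

Mass density is [E]/(c²[L]³) = [E]⁴/(ℏ³c⁵).
1 GeV⁴ → 1/(ℏ³c⁵) × (1 GeV in J)⁴ = 2.316 × 10²⁰ kg/m³.
Convert the energy scale: 15.3 MeV⁴ = 1.53 × 10⁻¹¹ GeV⁴.
Result: 1.53 × 10⁻¹¹ × 2.316 × 10²⁰ = 3.543 × 10⁹ kg/m³.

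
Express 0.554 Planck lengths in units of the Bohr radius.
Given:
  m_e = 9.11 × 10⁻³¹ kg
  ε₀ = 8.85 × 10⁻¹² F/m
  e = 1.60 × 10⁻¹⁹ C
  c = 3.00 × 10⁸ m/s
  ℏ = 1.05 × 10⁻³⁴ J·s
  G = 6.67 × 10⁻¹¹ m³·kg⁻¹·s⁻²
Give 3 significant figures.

1.70 × 10⁻²⁵

Planck length: ℓ_P = √(ℏG/c³) = 1.61 × 10⁻³⁵ m
Bohr radius: a₀ = 4πε₀ℏ²/(m_e e²) = 5.26 × 10⁻¹¹ m
0.554 × 1.61 × 10⁻³⁵ / 5.26 × 10⁻¹¹ = 1.70 × 10⁻²⁵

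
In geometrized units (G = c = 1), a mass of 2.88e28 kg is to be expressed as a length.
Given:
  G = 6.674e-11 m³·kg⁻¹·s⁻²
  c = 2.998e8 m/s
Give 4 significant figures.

In G = c = 1 units mass has dimensions of length; the conversion factor is G/c².
2.88e28 kg × (G/c²) = 21.39 m

21.39 m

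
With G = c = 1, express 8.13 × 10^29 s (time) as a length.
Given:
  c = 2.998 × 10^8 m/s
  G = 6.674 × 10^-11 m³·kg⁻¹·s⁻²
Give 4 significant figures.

Time → length via c.
8.13 × 10^29 s × (c) = 2.437 × 10^38 m

2.437 × 10^38 m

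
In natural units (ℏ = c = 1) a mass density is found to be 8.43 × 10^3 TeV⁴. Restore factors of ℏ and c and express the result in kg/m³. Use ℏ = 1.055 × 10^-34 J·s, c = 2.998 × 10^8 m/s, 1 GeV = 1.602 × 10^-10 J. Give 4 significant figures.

1.952 × 10^36 kg/m³

Mass density is [E]/(c²[L]³) = [E]⁴/(ℏ³c⁵).
1 GeV⁴ → 1/(ℏ³c⁵) × (1 GeV in J)⁴ = 2.316 × 10^20 kg/m³.
Convert the energy scale: 8.43 × 10^3 TeV⁴ = 8.43 × 10^15 GeV⁴.
Result: 8.43 × 10^15 × 2.316 × 10^20 = 1.952 × 10^36 kg/m³.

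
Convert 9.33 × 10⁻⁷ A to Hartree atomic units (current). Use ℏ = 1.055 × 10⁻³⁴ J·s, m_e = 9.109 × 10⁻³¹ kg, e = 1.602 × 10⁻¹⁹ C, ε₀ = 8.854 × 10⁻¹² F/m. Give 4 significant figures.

atomic unit of electric current: I_au = e E_h/ℏ = m_e e⁵/((4πε₀)²ℏ³) = 6.612 × 10⁻³ A.
9.33 × 10⁻⁷ / 6.612 × 10⁻³ = 1.411 × 10⁻⁴

1.411 × 10⁻⁴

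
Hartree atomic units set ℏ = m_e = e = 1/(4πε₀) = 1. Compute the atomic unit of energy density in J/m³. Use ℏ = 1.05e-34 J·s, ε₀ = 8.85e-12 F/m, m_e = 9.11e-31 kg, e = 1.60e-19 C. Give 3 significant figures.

From ℏ = m_e = e = 1/(4πε₀) = 1 the energy density scale is u_au = E_h/a₀³ = m_e⁴e¹⁰/((4πε₀)⁵ℏ⁸).
E_h = 4.38e-18 J
a₀ = 5.26e-11 m
E_h/a₀³ = 3.01e13 J/m³

3.01e13 J/m³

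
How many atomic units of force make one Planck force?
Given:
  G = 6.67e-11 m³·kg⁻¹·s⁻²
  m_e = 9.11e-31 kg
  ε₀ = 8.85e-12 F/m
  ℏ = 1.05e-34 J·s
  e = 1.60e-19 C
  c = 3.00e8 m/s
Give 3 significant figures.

1.46e51

Planck force: F_P = c⁴/G = 1.21e44 N
atomic unit of force: F_au = E_h/a₀ = m_e²e⁶/((4πε₀)³ℏ⁴) = 8.33e-8 N
ratio = 1.21e44 / 8.33e-8 = 1.46e51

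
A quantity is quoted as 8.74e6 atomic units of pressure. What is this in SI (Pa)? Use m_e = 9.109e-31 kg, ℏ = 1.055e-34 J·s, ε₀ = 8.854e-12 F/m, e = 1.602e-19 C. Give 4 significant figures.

One atomic unit of pressure: P_au = E_h/a₀³ = m_e⁴e¹⁰/((4πε₀)⁵ℏ⁸) = 2.929e13 Pa.
8.74e6 × 2.929e13 Pa = 2.560e20 Pa

2.560e20 Pa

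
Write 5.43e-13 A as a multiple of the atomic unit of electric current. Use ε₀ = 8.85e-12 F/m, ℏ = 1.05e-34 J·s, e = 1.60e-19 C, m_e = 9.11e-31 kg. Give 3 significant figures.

8.14e-11

atomic unit of electric current: I_au = e E_h/ℏ = m_e e⁵/((4πε₀)²ℏ³) = 6.67e-3 A.
5.43e-13 / 6.67e-3 = 8.14e-11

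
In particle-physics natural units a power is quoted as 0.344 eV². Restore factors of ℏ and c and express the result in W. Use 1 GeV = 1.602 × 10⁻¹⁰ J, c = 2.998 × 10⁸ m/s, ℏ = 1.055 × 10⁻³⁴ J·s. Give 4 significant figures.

8.368 × 10⁻⁵ W

Power is [E]/[T] = [E]²/ℏ.
1 GeV² → 1/ℏ × (1 GeV in J)² = 2.433 × 10¹⁴ W.
Convert the energy scale: 0.344 eV² = 3.44 × 10⁻¹⁹ GeV².
Result: 3.44 × 10⁻¹⁹ × 2.433 × 10¹⁴ = 8.368 × 10⁻⁵ W.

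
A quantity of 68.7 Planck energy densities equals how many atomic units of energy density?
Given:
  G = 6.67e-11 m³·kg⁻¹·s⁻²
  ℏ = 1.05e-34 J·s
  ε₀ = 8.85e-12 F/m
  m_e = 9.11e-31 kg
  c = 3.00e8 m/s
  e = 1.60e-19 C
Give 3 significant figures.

1.07e102

Planck energy density: u_P = c⁷/(ℏG²) = 4.68e113 J/m³
atomic unit of energy density: u_au = E_h/a₀³ = m_e⁴e¹⁰/((4πε₀)⁵ℏ⁸) = 3.01e13 J/m³
68.7 × 4.68e113 / 3.01e13 = 1.07e102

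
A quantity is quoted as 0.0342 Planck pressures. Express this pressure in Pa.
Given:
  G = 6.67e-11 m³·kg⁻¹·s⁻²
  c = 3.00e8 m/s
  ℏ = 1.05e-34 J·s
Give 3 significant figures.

1.60e112 Pa

One Planck pressure: p_P = c⁷/(ℏG²) = 4.68e113 Pa.
0.0342 × 4.68e113 Pa = 1.60e112 Pa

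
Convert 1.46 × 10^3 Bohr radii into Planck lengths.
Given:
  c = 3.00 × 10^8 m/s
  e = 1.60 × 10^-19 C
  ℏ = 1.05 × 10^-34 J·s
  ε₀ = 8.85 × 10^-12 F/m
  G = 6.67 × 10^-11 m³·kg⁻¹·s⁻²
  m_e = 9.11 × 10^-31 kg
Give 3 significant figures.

Bohr radius: a₀ = 4πε₀ℏ²/(m_e e²) = 5.26 × 10^-11 m
Planck length: ℓ_P = √(ℏG/c³) = 1.61 × 10^-35 m
1.46 × 10^3 × 5.26 × 10^-11 / 1.61 × 10^-35 = 4.77 × 10^27

4.77 × 10^27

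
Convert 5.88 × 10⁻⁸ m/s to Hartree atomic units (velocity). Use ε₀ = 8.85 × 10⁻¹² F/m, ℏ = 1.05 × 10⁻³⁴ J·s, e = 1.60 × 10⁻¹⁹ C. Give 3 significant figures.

2.68 × 10⁻¹⁴

atomic unit of velocity: v_au = e²/(4πε₀ℏ) = 2.19 × 10⁶ m/s.
5.88 × 10⁻⁸ / 2.19 × 10⁶ = 2.68 × 10⁻¹⁴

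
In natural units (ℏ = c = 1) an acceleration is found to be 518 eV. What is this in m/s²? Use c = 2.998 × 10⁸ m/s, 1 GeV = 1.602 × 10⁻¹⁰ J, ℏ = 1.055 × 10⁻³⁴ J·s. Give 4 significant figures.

2.358 × 10²⁶ m/s²

Acceleration is [L]/[T]² = c·[E]/ℏ.
1 GeV → c/ℏ × (1 GeV in J) = 4.552 × 10³² m/s².
Convert the energy scale: 518 eV = 5.18 × 10⁻⁷ GeV.
Result: 5.18 × 10⁻⁷ × 4.552 × 10³² = 2.358 × 10²⁶ m/s².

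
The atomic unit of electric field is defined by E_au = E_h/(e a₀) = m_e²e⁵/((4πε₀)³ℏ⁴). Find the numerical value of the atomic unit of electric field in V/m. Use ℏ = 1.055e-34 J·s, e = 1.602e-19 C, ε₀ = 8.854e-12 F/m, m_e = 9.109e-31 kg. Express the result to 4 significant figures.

5.131e11 V/m

E_au = E_h/(e a₀) = m_e²e⁵/((4πε₀)³ℏ⁴)
E_h = 4.354e-18 J
a₀ = 5.297e-11 m
E_h/(e·a₀) = 5.131e11 V/m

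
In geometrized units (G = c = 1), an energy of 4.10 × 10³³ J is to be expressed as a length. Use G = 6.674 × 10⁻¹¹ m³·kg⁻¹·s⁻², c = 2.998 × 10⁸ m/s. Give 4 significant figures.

3.387 × 10⁻¹¹ m

Energy → length via G/c⁴.
4.10 × 10³³ J × (G/c⁴) = 3.387 × 10⁻¹¹ m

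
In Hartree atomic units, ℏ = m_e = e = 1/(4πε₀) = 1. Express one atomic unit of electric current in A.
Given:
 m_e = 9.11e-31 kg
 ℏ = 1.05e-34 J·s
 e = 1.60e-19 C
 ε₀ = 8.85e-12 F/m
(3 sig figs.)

Dimensional analysis gives I_au = e E_h/ℏ = m_e e⁵/((4πε₀)²ℏ³).
E_h = 4.38e-18 J
e·E_h/ℏ = 6.67e-3 A

6.67e-3 A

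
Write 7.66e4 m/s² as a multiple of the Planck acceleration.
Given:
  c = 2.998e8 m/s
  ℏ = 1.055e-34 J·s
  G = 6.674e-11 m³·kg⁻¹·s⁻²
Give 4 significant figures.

Planck acceleration: a_P = √(c⁷/(ℏG)) = 5.560e51 m/s².
7.66e4 / 5.560e51 = 1.378e-47

1.378e-47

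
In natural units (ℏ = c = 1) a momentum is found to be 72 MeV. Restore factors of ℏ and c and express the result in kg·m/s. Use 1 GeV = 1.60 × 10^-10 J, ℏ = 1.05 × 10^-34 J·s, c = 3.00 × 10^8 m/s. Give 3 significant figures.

Momentum is [E]/c; divide by c.
1 GeV → 1/c × (1 GeV in J) = 5.33 × 10^-19 kg·m/s.
Convert the energy scale: 72 MeV = 0.0720 GeV.
Result: 0.0720 × 5.33 × 10^-19 = 3.84 × 10^-20 kg·m/s.

3.84 × 10^-20 kg·m/s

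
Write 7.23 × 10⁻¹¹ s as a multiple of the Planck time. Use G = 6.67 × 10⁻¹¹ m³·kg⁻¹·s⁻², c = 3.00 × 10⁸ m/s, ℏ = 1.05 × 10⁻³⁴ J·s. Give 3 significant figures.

Planck time: t_P = √(ℏG/c⁵) = 5.37 × 10⁻⁴⁴ s.
7.23 × 10⁻¹¹ / 5.37 × 10⁻⁴⁴ = 1.35 × 10³³

1.35 × 10³³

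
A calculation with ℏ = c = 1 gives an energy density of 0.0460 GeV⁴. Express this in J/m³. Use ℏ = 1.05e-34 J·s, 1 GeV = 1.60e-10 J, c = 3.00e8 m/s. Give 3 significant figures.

9.65e35 J/m³

[E]/[L]³ = [E]⁴/(ℏc)³; restore (ℏc)⁻³.
1 GeV⁴ → 1/(ℏc)³ × (1 GeV in J)⁴ = 2.10e37 J/m³.
Result: 0.0460 × 2.10e37 = 9.65e35 J/m³.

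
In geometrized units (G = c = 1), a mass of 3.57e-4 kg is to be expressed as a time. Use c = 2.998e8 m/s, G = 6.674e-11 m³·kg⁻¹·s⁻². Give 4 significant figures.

8.842e-40 s

Mass → time via G/c³.
3.57e-4 kg × (G/c³) = 8.842e-40 s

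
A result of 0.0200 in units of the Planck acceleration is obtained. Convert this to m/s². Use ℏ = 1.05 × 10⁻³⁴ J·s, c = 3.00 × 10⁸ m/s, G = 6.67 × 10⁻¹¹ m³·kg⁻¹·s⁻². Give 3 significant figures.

One Planck acceleration: a_P = √(c⁷/(ℏG)) = 5.59 × 10⁵¹ m/s².
0.0200 × 5.59 × 10⁵¹ m/s² = 1.12 × 10⁵⁰ m/s²

1.12 × 10⁵⁰ m/s²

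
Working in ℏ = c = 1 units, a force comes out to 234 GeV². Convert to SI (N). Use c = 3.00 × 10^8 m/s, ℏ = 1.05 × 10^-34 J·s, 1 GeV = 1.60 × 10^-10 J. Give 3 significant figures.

Force is [E]/[L] = [E]²/(ℏc); restore (ℏc)⁻¹.
1 GeV² → 1/(ℏc) × (1 GeV in J)² = 8.13 × 10^5 N.
Result: 234 × 8.13 × 10^5 = 1.90 × 10^8 N.

1.90 × 10^8 N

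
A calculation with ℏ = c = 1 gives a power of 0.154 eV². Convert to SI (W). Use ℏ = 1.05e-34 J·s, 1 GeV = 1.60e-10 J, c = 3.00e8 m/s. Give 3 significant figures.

3.75e-5 W

Power is [E]/[T] = [E]²/ℏ.
1 GeV² → 1/ℏ × (1 GeV in J)² = 2.44e14 W.
Convert the energy scale: 0.154 eV² = 1.54e-19 GeV².
Result: 1.54e-19 × 2.44e14 = 3.75e-5 W.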